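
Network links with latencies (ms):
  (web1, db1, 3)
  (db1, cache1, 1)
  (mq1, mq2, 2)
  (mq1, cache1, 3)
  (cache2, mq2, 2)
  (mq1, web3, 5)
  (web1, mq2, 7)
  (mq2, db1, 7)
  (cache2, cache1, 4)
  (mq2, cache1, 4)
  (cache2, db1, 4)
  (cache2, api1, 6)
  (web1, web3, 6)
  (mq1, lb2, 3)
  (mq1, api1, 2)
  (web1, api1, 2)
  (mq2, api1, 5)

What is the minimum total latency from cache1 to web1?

Checking several routes:
cache1→db1→web1: 1 + 3 = 4
cache1→mq1→api1→web1: 3 + 2 + 2 = 7
cache1→mq2→web1: 4 + 7 = 11
cache1→mq2→mq1→api1→web1: 4 + 2 + 2 + 2 = 10
Best route has total 4 ms.

4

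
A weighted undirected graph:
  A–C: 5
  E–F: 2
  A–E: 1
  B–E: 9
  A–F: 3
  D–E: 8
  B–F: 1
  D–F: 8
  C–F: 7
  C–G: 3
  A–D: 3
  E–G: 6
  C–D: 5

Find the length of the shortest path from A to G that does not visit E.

Paths from A to G avoiding E:
A-C-G: 5 + 3 = 8
A-D-F-C-G: 3 + 8 + 7 + 3 = 21
A-D-C-G: 3 + 5 + 3 = 11
A-F-C-G: 3 + 7 + 3 = 13
A-F-D-C-G: 3 + 8 + 5 + 3 = 19
Best route has total 8.

8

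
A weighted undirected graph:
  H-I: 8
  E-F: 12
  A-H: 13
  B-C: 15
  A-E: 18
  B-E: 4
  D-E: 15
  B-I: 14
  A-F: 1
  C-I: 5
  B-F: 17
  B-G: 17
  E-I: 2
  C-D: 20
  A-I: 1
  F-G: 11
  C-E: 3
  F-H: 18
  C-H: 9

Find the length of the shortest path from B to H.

Checking several routes:
B→E→I→A→H: 4 + 2 + 1 + 13 = 20
B→E→C→H: 4 + 3 + 9 = 16
B→E→I→H: 4 + 2 + 8 = 14
Shortest: 14.

14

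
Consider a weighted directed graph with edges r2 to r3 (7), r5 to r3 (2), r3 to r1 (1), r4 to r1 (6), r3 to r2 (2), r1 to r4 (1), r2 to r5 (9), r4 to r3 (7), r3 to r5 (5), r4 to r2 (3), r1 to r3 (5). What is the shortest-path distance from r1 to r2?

Paths from r1 to r2:
r1 - r4 - r3 - r2: 1 + 7 + 2 = 10
r1 - r4 - r2: 1 + 3 = 4
r1 - r3 - r2: 5 + 2 = 7
Shortest: 4.

4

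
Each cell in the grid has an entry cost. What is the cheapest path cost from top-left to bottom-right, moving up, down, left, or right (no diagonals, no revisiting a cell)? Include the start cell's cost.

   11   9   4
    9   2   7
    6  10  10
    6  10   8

Path (0,0) → (0,1) → (1,1) → (1,2) → (2,2) → (3,2): 11 + 9 + 2 + 7 + 10 + 8 = 47.

47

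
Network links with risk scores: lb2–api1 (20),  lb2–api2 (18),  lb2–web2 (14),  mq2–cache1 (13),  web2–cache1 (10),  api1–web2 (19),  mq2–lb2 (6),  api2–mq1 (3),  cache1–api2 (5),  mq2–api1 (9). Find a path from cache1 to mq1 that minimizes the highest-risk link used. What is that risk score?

Comparing a few candidate routes:
cache1 → mq2 → api1 → web2 → lb2 → api2 → mq1: max(13, 9, 19, 14, 18, 3) = 19
cache1 → mq2 → lb2 → api2 → mq1: max(13, 6, 18, 3) = 18
cache1 → web2 → api1 → mq2 → lb2 → api2 → mq1: max(10, 19, 9, 6, 18, 3) = 19
cache1 → api2 → mq1: max(5, 3) = 5
cache1 → web2 → lb2 → api2 → mq1: max(10, 14, 18, 3) = 18
The minimum achievable maximum is 5.

5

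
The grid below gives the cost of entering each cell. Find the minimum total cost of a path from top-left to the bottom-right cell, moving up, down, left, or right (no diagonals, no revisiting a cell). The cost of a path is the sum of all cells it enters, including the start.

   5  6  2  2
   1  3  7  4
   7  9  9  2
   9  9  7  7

28

Best path: [0,0]→[0,1]→[0,2]→[0,3]→[1,3]→[2,3]→[3,3]
Cost: 5 + 6 + 2 + 2 + 4 + 2 + 7 = 28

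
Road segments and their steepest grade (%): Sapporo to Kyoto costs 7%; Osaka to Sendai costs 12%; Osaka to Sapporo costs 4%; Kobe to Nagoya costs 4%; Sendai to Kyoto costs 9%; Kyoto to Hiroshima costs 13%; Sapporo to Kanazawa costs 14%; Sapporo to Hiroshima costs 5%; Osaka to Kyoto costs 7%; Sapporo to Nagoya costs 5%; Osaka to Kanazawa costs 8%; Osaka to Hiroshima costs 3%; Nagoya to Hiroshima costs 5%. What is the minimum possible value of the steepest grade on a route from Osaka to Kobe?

5

A few of the Osaka→Kobe routes:
Osaka -> Sapporo -> Hiroshima -> Nagoya -> Kobe: max(4, 5, 5, 4) = 5
Osaka -> Hiroshima -> Nagoya -> Kobe: max(3, 5, 4) = 5
Osaka -> Sapporo -> Nagoya -> Kobe: max(4, 5, 4) = 5
Osaka -> Hiroshima -> Sapporo -> Nagoya -> Kobe: max(3, 5, 5, 4) = 5
Smallest bottleneck: 5%.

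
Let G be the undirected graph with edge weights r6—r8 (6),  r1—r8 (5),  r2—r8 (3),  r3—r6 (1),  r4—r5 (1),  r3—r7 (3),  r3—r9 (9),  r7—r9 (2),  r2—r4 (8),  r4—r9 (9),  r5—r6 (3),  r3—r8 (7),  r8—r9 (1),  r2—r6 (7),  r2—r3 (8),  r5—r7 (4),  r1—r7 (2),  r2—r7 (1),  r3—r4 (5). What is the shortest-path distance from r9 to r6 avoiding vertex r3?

7

A few of the r9→r6 routes:
r9 - r8 - r6: 1 + 6 = 7
r9 - r7 - r2 - r8 - r6: 2 + 1 + 3 + 6 = 12
r9 - r7 - r5 - r6: 2 + 4 + 3 = 9
r9 - r8 - r2 - r7 - r5 - r6: 1 + 3 + 1 + 4 + 3 = 12
r9 - r8 - r2 - r6: 1 + 3 + 7 = 11
r9 - r7 - r2 - r6: 2 + 1 + 7 = 10
The minimum is 7.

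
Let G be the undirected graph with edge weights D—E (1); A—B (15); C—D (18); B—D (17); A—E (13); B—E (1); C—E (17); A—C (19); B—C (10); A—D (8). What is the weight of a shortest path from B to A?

Comparing a few candidate routes:
B → A: 15
B → D → A: 17 + 8 = 25
B → E → A: 1 + 13 = 14
B → E → D → A: 1 + 1 + 8 = 10
B → D → E → A: 17 + 1 + 13 = 31
B → C → A: 10 + 19 = 29
The minimum is 10.

10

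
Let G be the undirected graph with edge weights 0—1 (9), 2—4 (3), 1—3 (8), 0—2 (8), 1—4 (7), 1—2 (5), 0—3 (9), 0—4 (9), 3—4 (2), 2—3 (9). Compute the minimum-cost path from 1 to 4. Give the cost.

7

A few of the 1→4 routes:
1→2→3→4: 5 + 9 + 2 = 16
1→2→4: 5 + 3 = 8
1→4: 7
1→3→4: 8 + 2 = 10
1→0→4: 9 + 9 = 18
Best route has total 7.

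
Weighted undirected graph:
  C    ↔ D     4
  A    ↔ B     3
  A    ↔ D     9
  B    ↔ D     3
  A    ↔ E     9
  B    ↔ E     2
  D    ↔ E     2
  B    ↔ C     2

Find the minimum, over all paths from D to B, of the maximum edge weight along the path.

2

Checking several routes:
D→C→B: max(4, 2) = 4
D→B: max(3) = 3
D→A→B: max(9, 3) = 9
D→A→E→B: max(9, 9, 2) = 9
D→E→B: max(2, 2) = 2
The minimum achievable maximum is 2.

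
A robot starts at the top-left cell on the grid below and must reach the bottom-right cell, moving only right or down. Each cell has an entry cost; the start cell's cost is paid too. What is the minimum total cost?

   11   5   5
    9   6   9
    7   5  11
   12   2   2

31

One optimal route is [0,0]→[0,1]→[1,1]→[2,1]→[3,1]→[3,2].
Its cost is 11 + 5 + 6 + 5 + 2 + 2 = 31.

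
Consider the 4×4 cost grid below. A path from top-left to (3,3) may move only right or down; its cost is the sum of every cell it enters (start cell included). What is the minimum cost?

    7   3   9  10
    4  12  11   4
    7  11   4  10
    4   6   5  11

44

Cheapest: [0,0] -> [1,0] -> [2,0] -> [3,0] -> [3,1] -> [3,2] -> [3,3]
  7 + 4 + 7 + 4 + 6 + 5 + 11 = 44
(Top row then right column would cost 54.)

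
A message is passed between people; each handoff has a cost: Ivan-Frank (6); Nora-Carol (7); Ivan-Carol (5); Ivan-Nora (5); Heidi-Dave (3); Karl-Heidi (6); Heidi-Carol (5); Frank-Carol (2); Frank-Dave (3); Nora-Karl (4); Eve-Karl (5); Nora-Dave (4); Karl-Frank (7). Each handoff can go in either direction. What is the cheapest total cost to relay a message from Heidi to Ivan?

Checking several routes:
Heidi-Carol-Ivan: 5 + 5 = 10
Heidi-Dave-Nora-Ivan: 3 + 4 + 5 = 12
Heidi-Dave-Frank-Carol-Ivan: 3 + 3 + 2 + 5 = 13
Heidi-Dave-Frank-Ivan: 3 + 3 + 6 = 12
Heidi-Carol-Frank-Ivan: 5 + 2 + 6 = 13
Shortest: 10.

10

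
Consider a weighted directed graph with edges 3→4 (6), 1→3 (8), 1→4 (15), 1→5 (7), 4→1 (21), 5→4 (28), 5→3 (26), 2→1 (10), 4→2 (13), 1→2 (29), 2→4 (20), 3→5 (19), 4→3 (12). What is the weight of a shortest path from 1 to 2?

27

Paths from 1 to 2:
1 → 5 → 4 → 2: 7 + 28 + 13 = 48
1 → 3 → 5 → 4 → 2: 8 + 19 + 28 + 13 = 68
1 → 4 → 2: 15 + 13 = 28
1 → 5 → 3 → 4 → 2: 7 + 26 + 6 + 13 = 52
1 → 3 → 4 → 2: 8 + 6 + 13 = 27
1 → 2: 29
Best route has total 27.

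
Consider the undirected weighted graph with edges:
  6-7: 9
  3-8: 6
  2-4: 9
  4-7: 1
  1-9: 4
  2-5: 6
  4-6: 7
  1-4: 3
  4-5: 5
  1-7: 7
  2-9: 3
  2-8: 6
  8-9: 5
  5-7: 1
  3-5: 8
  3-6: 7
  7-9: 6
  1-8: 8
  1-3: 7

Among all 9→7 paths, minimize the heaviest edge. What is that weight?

4

A few of the 9→7 routes:
9 - 8 - 2 - 5 - 7: max(5, 6, 6, 1) = 6
9 - 1 - 4 - 7: max(4, 3, 1) = 4
9 - 1 - 4 - 5 - 7: max(4, 3, 5, 1) = 5
Smallest bottleneck: 4.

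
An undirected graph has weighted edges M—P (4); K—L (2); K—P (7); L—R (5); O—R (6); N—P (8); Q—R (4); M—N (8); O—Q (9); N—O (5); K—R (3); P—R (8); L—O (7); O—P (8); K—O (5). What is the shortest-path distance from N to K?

A few of the N→K routes:
N -> P -> K: 8 + 7 = 15
N -> O -> R -> K: 5 + 6 + 3 = 14
N -> O -> R -> L -> K: 5 + 6 + 5 + 2 = 18
N -> O -> L -> K: 5 + 7 + 2 = 14
N -> O -> K: 5 + 5 = 10
Best route has total 10.

10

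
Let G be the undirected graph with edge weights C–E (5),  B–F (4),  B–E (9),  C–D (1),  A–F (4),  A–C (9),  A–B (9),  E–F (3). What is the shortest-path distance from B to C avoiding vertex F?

14

Candidate routes:
B → A → C: 9 + 9 = 18
B → E → C: 9 + 5 = 14
Best route has total 14.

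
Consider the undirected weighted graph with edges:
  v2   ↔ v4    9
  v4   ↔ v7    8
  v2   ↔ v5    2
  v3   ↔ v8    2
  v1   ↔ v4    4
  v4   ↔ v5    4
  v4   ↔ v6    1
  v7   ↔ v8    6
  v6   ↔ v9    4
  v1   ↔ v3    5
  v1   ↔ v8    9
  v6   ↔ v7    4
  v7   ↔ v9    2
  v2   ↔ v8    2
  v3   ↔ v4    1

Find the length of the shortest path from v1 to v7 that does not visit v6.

Some routes from v1 to v7 avoiding v6:
v1 → v3 → v8 → v7: 5 + 2 + 6 = 13
v1 → v3 → v4 → v7: 5 + 1 + 8 = 14
v1 → v8 → v7: 9 + 6 = 15
v1 → v4 → v3 → v8 → v7: 4 + 1 + 2 + 6 = 13
v1 → v4 → v7: 4 + 8 = 12
Shortest: 12.

12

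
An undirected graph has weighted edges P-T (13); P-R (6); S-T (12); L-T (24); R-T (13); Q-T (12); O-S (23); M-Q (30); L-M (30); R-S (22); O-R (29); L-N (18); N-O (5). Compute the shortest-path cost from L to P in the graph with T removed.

58

Candidate routes:
L→N→O→R→P: 18 + 5 + 29 + 6 = 58
L→N→O→S→R→P: 18 + 5 + 23 + 22 + 6 = 74
The minimum is 58.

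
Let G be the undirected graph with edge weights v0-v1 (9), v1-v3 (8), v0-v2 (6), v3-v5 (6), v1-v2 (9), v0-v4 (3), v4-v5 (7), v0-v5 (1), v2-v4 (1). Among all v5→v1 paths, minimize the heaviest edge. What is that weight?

8

Some routes from v5 to v1:
v5 - v0 - v2 - v1: max(1, 6, 9) = 9
v5 - v0 - v1: max(1, 9) = 9
v5 - v4 - v2 - v0 - v1: max(7, 1, 6, 9) = 9
v5 - v0 - v4 - v2 - v1: max(1, 3, 1, 9) = 9
v5 - v4 - v2 - v1: max(7, 1, 9) = 9
v5 - v3 - v1: max(6, 8) = 8
Smallest bottleneck: 8.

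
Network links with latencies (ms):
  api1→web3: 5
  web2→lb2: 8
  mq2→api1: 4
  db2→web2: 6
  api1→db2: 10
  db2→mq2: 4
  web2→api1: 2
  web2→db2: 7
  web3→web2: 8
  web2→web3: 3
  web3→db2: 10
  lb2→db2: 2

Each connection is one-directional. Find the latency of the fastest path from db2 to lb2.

Paths from db2 to lb2:
db2 → mq2 → api1 → web3 → web2 → lb2: 4 + 4 + 5 + 8 + 8 = 29
db2 → web2 → lb2: 6 + 8 = 14
Shortest: 14 ms.

14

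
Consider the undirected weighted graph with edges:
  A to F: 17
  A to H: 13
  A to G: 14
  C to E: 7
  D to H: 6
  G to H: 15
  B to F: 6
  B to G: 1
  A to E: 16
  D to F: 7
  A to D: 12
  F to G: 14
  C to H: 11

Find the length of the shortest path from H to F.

13

Checking several routes:
H-D-F: 6 + 7 = 13
H-G-F: 15 + 14 = 29
H-G-B-F: 15 + 1 + 6 = 22
Shortest: 13.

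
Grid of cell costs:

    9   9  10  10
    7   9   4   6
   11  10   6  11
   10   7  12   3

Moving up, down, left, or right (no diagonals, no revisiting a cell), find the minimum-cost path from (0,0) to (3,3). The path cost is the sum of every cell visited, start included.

One optimal route is (0,0) → (1,0) → (1,1) → (1,2) → (1,3) → (2,3) → (3,3).
Its cost is 9 + 7 + 9 + 4 + 6 + 11 + 3 = 49.

49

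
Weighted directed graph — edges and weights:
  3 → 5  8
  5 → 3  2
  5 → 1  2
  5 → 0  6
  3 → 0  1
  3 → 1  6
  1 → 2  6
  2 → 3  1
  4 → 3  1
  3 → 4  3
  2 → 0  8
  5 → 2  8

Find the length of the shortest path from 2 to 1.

Paths from 2 to 1:
2→3→1: 1 + 6 = 7
2→3→5→1: 1 + 8 + 2 = 11
The minimum is 7.

7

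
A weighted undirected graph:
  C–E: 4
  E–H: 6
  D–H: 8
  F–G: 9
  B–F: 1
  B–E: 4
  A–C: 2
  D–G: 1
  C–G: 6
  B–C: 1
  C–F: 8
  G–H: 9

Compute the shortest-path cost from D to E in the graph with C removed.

Some routes from D to E avoiding C:
D -> G -> F -> B -> E: 1 + 9 + 1 + 4 = 15
D -> H -> E: 8 + 6 = 14
D -> G -> H -> E: 1 + 9 + 6 = 16
Shortest: 14.

14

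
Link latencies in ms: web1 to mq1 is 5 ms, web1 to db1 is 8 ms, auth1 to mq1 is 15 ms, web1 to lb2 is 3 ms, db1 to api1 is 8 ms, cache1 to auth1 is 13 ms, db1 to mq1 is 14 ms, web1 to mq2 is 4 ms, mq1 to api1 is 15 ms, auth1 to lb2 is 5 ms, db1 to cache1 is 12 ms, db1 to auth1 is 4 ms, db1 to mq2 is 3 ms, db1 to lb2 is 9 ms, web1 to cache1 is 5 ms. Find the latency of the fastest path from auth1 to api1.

12

A few of the auth1→api1 routes:
auth1 → lb2 → db1 → api1: 5 + 9 + 8 = 22
auth1 → lb2 → web1 → mq1 → api1: 5 + 3 + 5 + 15 = 28
auth1 → lb2 → web1 → mq2 → db1 → api1: 5 + 3 + 4 + 3 + 8 = 23
auth1 → lb2 → web1 → db1 → api1: 5 + 3 + 8 + 8 = 24
auth1 → db1 → api1: 4 + 8 = 12
The minimum is 12 ms.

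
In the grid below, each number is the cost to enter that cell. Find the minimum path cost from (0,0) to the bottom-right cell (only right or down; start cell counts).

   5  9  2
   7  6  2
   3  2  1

Best path: r0c0 → r1c0 → r2c0 → r2c1 → r2c2
Cost: 5 + 7 + 3 + 2 + 1 = 18
For comparison, the top-then-right route costs 19.

18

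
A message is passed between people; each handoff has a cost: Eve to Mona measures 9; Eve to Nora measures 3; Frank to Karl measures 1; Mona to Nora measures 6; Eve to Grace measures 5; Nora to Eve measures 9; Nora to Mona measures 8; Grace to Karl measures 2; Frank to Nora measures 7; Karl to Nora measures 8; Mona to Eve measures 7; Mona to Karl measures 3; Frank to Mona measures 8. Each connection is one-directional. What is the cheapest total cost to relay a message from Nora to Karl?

11

Candidate routes:
Nora-Mona-Karl: 8 + 3 = 11
Nora-Eve-Mona-Karl: 9 + 9 + 3 = 21
Nora-Eve-Grace-Karl: 9 + 5 + 2 = 16
Nora-Mona-Eve-Grace-Karl: 8 + 7 + 5 + 2 = 22
The minimum is 11.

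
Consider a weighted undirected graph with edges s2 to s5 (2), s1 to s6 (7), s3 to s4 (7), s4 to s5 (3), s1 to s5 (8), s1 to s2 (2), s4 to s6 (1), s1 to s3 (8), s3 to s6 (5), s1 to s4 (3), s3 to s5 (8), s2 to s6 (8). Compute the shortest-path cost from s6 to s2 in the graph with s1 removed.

Candidate routes:
s6-s3-s4-s5-s2: 5 + 7 + 3 + 2 = 17
s6-s4-s3-s5-s2: 1 + 7 + 8 + 2 = 18
s6-s2: 8
s6-s4-s5-s2: 1 + 3 + 2 = 6
s6-s3-s5-s2: 5 + 8 + 2 = 15
Best route has total 6.

6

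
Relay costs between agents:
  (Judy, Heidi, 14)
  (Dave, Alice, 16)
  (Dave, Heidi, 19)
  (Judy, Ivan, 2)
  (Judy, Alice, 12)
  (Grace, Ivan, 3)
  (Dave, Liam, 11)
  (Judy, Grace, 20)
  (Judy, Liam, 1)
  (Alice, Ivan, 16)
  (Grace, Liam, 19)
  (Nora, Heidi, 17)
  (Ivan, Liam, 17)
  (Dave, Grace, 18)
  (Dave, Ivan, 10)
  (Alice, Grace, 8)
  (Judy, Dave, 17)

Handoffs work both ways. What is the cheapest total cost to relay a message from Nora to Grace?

36

Comparing a few candidate routes:
Nora -> Heidi -> Dave -> Ivan -> Grace: 17 + 19 + 10 + 3 = 49
Nora -> Heidi -> Judy -> Liam -> Grace: 17 + 14 + 1 + 19 = 51
Nora -> Heidi -> Judy -> Ivan -> Grace: 17 + 14 + 2 + 3 = 36
Best route has total 36.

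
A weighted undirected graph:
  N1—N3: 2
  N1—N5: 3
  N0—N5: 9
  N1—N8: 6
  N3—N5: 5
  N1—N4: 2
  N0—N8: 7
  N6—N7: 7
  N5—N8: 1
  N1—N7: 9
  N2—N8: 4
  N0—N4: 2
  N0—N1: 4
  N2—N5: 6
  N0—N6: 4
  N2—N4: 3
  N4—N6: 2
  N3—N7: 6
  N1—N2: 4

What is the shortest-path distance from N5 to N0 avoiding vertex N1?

8

Some routes from N5 to N0 avoiding N1:
N5→N8→N2→N4→N6→N0: 1 + 4 + 3 + 2 + 4 = 14
N5→N0: 9
N5→N2→N4→N0: 6 + 3 + 2 = 11
N5→N8→N0: 1 + 7 = 8
N5→N8→N2→N4→N0: 1 + 4 + 3 + 2 = 10
Shortest: 8.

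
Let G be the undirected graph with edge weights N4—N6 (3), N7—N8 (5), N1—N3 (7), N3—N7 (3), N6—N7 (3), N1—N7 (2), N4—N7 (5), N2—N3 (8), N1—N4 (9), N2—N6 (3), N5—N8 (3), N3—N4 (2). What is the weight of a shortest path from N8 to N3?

A few of the N8→N3 routes:
N8 - N7 - N3: 5 + 3 = 8
N8 - N7 - N1 - N3: 5 + 2 + 7 = 14
N8 - N7 - N1 - N4 - N3: 5 + 2 + 9 + 2 = 18
N8 - N7 - N6 - N4 - N3: 5 + 3 + 3 + 2 = 13
N8 - N7 - N6 - N2 - N3: 5 + 3 + 3 + 8 = 19
N8 - N7 - N4 - N3: 5 + 5 + 2 = 12
The minimum is 8.

8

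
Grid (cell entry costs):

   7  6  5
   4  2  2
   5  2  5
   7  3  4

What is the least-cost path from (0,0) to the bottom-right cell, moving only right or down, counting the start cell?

Take [0,0] -> [1,0] -> [1,1] -> [2,1] -> [3,1] -> [3,2] for a total of 7 + 4 + 2 + 2 + 3 + 4 = 22.

22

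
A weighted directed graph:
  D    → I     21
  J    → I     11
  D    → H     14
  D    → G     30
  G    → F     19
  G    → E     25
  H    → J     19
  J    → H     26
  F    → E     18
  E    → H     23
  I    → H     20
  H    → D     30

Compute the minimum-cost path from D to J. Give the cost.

33

Checking several routes:
D - H - J: 14 + 19 = 33
D - G - E - H - J: 30 + 25 + 23 + 19 = 97
D - I - H - J: 21 + 20 + 19 = 60
Best route has total 33.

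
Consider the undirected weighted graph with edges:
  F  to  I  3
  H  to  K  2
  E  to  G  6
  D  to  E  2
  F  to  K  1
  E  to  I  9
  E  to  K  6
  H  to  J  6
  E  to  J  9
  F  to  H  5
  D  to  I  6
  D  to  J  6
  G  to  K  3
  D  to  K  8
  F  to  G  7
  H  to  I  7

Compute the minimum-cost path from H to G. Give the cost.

5

Some routes from H to G:
H→F→K→G: 5 + 1 + 3 = 9
H→K→G: 2 + 3 = 5
H→K→F→G: 2 + 1 + 7 = 10
Best route has total 5.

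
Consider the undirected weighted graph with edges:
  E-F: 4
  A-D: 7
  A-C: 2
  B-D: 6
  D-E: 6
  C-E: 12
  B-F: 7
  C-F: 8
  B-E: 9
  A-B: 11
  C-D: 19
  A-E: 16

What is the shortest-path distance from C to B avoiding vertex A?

A few of the C→B routes:
C → F → B: 8 + 7 = 15
C → E → F → B: 12 + 4 + 7 = 23
C → E → B: 12 + 9 = 21
C → F → E → B: 8 + 4 + 9 = 21
Shortest: 15.

15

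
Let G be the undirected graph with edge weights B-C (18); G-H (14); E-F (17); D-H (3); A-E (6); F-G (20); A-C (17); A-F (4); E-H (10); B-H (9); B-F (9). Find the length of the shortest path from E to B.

19

Some routes from E to B:
E-F-B: 17 + 9 = 26
E-A-F-B: 6 + 4 + 9 = 19
E-H-B: 10 + 9 = 19
E-A-F-G-H-B: 6 + 4 + 20 + 14 + 9 = 53
E-A-C-B: 6 + 17 + 18 = 41
The minimum is 19.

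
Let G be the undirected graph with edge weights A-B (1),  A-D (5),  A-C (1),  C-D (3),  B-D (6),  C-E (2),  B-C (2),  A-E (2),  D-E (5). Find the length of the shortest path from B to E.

A few of the B→E routes:
B-A-E: 1 + 2 = 3
B-C-E: 2 + 2 = 4
B-A-C-E: 1 + 1 + 2 = 4
Best route has total 3.

3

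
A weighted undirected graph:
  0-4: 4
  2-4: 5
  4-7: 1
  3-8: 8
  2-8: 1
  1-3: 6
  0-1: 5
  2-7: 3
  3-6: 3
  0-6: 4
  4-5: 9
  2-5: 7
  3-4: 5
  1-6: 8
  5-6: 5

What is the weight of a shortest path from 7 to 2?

3

Some routes from 7 to 2:
7 - 4 - 5 - 2: 1 + 9 + 7 = 17
7 - 4 - 3 - 6 - 5 - 2: 1 + 5 + 3 + 5 + 7 = 21
7 - 2: 3
7 - 4 - 3 - 8 - 2: 1 + 5 + 8 + 1 = 15
7 - 4 - 0 - 6 - 3 - 8 - 2: 1 + 4 + 4 + 3 + 8 + 1 = 21
7 - 4 - 2: 1 + 5 = 6
Best route has total 3.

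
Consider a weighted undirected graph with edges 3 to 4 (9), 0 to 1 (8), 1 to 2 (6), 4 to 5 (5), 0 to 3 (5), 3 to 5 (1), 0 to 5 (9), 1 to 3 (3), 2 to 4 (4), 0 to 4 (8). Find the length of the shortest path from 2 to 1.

6

A few of the 2→1 routes:
2 → 4 → 5 → 3 → 1: 4 + 5 + 1 + 3 = 13
2 → 4 → 3 → 1: 4 + 9 + 3 = 16
2 → 1: 6
2 → 4 → 0 → 1: 4 + 8 + 8 = 20
Shortest: 6.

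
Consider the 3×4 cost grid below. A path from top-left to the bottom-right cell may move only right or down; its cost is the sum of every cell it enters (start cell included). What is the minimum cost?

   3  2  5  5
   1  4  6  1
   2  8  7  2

17

Take r0c0→r1c0→r1c1→r1c2→r1c3→r2c3 for a total of 3 + 1 + 4 + 6 + 1 + 2 = 17.
(Top row then right column would cost 18.)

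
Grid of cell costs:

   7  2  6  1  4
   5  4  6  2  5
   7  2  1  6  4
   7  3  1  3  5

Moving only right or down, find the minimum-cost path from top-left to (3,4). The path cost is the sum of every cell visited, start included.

Path [0,0] -> [0,1] -> [1,1] -> [2,1] -> [2,2] -> [3,2] -> [3,3] -> [3,4]: 7 + 2 + 4 + 2 + 1 + 1 + 3 + 5 = 25.
For comparison, the top-then-right route costs 34.

25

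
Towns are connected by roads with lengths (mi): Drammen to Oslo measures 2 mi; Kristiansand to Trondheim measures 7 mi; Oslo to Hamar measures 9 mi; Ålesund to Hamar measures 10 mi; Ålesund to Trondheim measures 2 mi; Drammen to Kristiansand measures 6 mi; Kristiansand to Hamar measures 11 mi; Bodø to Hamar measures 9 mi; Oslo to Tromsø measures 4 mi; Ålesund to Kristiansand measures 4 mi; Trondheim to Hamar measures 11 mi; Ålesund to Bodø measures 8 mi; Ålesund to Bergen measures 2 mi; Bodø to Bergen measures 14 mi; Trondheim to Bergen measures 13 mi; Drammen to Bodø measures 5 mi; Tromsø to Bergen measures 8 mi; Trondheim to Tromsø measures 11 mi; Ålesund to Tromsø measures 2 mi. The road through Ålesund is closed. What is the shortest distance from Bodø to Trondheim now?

Checking several routes:
Bodø-Drammen-Oslo-Tromsø-Trondheim: 5 + 2 + 4 + 11 = 22
Bodø-Hamar-Kristiansand-Trondheim: 9 + 11 + 7 = 27
Bodø-Hamar-Trondheim: 9 + 11 = 20
Bodø-Drammen-Oslo-Hamar-Trondheim: 5 + 2 + 9 + 11 = 27
Bodø-Drammen-Kristiansand-Trondheim: 5 + 6 + 7 = 18
Best route has total 18 mi.

18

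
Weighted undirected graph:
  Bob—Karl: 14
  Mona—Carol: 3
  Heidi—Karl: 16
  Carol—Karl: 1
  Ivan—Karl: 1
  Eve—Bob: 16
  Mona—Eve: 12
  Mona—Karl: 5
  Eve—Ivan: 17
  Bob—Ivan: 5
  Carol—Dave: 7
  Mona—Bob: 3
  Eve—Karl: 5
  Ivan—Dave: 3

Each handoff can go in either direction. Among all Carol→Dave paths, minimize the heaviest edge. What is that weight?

Some routes from Carol to Dave:
Carol-Mona-Bob-Ivan-Dave: max(3, 3, 5, 3) = 5
Carol-Mona-Karl-Ivan-Dave: max(3, 5, 1, 3) = 5
Carol-Karl-Ivan-Dave: max(1, 1, 3) = 3
Carol-Karl-Mona-Bob-Ivan-Dave: max(1, 5, 3, 5, 3) = 5
Carol-Dave: max(7) = 7
Best route has worst link 3.

3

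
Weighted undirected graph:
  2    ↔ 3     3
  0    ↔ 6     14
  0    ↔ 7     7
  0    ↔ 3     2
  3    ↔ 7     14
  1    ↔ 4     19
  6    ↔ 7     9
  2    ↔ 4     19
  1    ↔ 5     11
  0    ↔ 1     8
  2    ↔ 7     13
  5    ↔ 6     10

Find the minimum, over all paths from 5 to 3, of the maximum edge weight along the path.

Comparing a few candidate routes:
5→1→0→3: max(11, 8, 2) = 11
5→6→7→0→3: max(10, 9, 7, 2) = 10
5→1→0→7→2→3: max(11, 8, 7, 13, 3) = 13
The minimum achievable maximum is 10.

10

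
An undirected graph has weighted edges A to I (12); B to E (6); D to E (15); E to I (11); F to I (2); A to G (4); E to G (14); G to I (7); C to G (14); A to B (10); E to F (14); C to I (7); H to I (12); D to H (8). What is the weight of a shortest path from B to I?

A few of the B→I routes:
B → A → G → I: 10 + 4 + 7 = 21
B → A → G → C → I: 10 + 4 + 14 + 7 = 35
B → E → I: 6 + 11 = 17
B → A → I: 10 + 12 = 22
B → E → F → I: 6 + 14 + 2 = 22
B → E → G → I: 6 + 14 + 7 = 27
Best route has total 17.

17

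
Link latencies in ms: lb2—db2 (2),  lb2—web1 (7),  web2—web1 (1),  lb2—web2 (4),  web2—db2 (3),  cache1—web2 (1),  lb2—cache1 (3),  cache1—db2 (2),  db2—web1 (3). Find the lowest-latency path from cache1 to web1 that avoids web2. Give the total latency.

Routes from cache1 to web1 avoiding web2:
cache1 -> db2 -> lb2 -> web1: 2 + 2 + 7 = 11
cache1 -> lb2 -> db2 -> web1: 3 + 2 + 3 = 8
cache1 -> lb2 -> web1: 3 + 7 = 10
cache1 -> db2 -> web1: 2 + 3 = 5
Best route has total 5 ms.

5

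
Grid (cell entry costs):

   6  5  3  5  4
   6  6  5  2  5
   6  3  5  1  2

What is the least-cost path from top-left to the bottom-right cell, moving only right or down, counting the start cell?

Path r0c0 → r0c1 → r0c2 → r0c3 → r1c3 → r2c3 → r2c4: 6 + 5 + 3 + 5 + 2 + 1 + 2 = 24.
For comparison, the top-then-right route costs 30.

24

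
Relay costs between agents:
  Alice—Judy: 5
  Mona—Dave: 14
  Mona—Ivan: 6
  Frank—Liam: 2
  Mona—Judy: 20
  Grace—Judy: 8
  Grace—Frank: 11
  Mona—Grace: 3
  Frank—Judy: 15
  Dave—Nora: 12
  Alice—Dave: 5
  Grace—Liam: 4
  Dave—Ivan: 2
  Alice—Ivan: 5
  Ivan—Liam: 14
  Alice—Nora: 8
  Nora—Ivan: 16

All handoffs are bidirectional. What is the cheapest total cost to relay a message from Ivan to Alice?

Checking several routes:
Ivan - Mona - Grace - Judy - Alice: 6 + 3 + 8 + 5 = 22
Ivan - Dave - Nora - Alice: 2 + 12 + 8 = 22
Ivan - Alice: 5
Ivan - Dave - Alice: 2 + 5 = 7
Best route has total 5.

5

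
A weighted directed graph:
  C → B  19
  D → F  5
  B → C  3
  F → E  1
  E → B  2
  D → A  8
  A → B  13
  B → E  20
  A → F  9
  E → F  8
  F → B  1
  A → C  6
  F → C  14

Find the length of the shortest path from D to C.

9

Checking several routes:
D-F-B-C: 5 + 1 + 3 = 9
D-F-E-B-C: 5 + 1 + 2 + 3 = 11
D-A-C: 8 + 6 = 14
Best route has total 9.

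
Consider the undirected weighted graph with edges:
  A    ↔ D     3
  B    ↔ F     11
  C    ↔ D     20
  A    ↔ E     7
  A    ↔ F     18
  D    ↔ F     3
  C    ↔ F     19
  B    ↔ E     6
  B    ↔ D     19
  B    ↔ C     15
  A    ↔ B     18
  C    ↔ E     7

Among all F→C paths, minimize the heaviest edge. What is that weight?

7

Checking several routes:
F -> B -> E -> C: max(11, 6, 7) = 11
F -> D -> A -> E -> B -> C: max(3, 3, 7, 6, 15) = 15
F -> B -> C: max(11, 15) = 15
F -> D -> A -> E -> C: max(3, 3, 7, 7) = 7
Best route has worst link 7.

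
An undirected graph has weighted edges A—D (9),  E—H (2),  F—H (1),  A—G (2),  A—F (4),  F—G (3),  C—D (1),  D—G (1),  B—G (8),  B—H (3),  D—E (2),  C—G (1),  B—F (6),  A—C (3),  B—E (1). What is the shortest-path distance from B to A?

Comparing a few candidate routes:
B → E → H → F → A: 1 + 2 + 1 + 4 = 8
B → E → D → C → G → A: 1 + 2 + 1 + 1 + 2 = 7
B → E → D → G → A: 1 + 2 + 1 + 2 = 6
B → H → F → A: 3 + 1 + 4 = 8
B → E → D → C → A: 1 + 2 + 1 + 3 = 7
B → E → D → G → C → A: 1 + 2 + 1 + 1 + 3 = 8
Best route has total 6.

6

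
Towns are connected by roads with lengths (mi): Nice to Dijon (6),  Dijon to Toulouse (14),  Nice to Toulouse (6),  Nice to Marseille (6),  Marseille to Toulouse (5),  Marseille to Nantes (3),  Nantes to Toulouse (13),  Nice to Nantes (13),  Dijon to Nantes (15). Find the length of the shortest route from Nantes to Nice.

9

Comparing a few candidate routes:
Nantes - Marseille - Toulouse - Nice: 3 + 5 + 6 = 14
Nantes - Marseille - Nice: 3 + 6 = 9
Nantes - Nice: 13
Best route has total 9 mi.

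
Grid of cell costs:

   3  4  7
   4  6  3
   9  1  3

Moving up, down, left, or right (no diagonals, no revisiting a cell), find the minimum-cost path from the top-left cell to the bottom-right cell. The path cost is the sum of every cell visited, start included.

One optimal route is r0c0 → r0c1 → r1c1 → r2c1 → r2c2.
Its cost is 3 + 4 + 6 + 1 + 3 = 17.

17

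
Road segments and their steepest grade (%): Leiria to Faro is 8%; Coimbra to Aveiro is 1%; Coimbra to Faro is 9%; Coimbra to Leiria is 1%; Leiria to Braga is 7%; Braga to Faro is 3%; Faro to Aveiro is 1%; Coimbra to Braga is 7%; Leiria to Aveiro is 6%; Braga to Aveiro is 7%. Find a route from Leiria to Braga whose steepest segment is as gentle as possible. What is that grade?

3

Comparing a few candidate routes:
Leiria → Coimbra → Braga: max(1, 7) = 7
Leiria → Aveiro → Faro → Braga: max(6, 1, 3) = 6
Leiria → Coimbra → Aveiro → Faro → Braga: max(1, 1, 1, 3) = 3
Leiria → Coimbra → Aveiro → Braga: max(1, 1, 7) = 7
Leiria → Aveiro → Braga: max(6, 7) = 7
Leiria → Braga: max(7) = 7
Best route has worst link 3%.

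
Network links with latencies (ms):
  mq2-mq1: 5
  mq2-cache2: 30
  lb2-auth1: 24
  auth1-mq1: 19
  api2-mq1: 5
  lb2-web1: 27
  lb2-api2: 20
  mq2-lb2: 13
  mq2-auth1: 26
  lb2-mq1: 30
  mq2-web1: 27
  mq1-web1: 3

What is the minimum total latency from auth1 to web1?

Comparing a few candidate routes:
auth1→lb2→web1: 24 + 27 = 51
auth1→mq2→mq1→web1: 26 + 5 + 3 = 34
auth1→lb2→api2→mq1→web1: 24 + 20 + 5 + 3 = 52
auth1→lb2→mq2→mq1→web1: 24 + 13 + 5 + 3 = 45
auth1→mq1→web1: 19 + 3 = 22
auth1→mq1→mq2→web1: 19 + 5 + 27 = 51
The minimum is 22 ms.

22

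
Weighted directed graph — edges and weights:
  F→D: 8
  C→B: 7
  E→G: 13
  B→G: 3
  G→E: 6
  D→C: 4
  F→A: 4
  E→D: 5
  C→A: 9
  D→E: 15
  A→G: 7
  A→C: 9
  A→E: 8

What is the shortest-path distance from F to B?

19

Candidate routes:
F-D-C-B: 8 + 4 + 7 = 19
F-A-G-E-D-C-B: 4 + 7 + 6 + 5 + 4 + 7 = 33
F-A-C-B: 4 + 9 + 7 = 20
F-A-E-D-C-B: 4 + 8 + 5 + 4 + 7 = 28
The minimum is 19.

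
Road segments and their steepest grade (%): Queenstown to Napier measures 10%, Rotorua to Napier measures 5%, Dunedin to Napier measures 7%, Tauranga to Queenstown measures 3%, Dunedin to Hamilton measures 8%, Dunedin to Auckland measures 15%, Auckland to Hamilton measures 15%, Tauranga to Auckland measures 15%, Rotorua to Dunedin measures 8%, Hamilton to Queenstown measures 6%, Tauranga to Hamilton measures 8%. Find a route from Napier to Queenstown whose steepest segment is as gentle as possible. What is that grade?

8

Comparing a few candidate routes:
Napier → Rotorua → Dunedin → Hamilton → Tauranga → Queenstown: max(5, 8, 8, 8, 3) = 8
Napier → Dunedin → Auckland → Hamilton → Queenstown: max(7, 15, 15, 6) = 15
Napier → Rotorua → Dunedin → Hamilton → Queenstown: max(5, 8, 8, 6) = 8
Napier → Dunedin → Hamilton → Queenstown: max(7, 8, 6) = 8
Napier → Queenstown: max(10) = 10
Napier → Dunedin → Hamilton → Tauranga → Queenstown: max(7, 8, 8, 3) = 8
The minimum achievable maximum is 8%.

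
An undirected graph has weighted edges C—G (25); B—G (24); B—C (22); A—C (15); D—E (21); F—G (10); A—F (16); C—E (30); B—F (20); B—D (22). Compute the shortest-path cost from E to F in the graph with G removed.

61

Some routes from E to F avoiding G:
E-C-A-F: 30 + 15 + 16 = 61
E-C-B-F: 30 + 22 + 20 = 72
E-D-B-F: 21 + 22 + 20 = 63
Shortest: 61.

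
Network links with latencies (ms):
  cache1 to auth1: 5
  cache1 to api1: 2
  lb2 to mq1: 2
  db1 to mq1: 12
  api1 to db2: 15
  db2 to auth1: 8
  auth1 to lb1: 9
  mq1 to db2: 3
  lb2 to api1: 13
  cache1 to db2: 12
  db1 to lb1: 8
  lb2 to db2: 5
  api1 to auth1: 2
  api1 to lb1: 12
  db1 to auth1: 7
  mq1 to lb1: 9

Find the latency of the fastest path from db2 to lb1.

Comparing a few candidate routes:
db2 - auth1 - api1 - lb1: 8 + 2 + 12 = 22
db2 - lb2 - mq1 - lb1: 5 + 2 + 9 = 16
db2 - auth1 - lb1: 8 + 9 = 17
db2 - mq1 - lb1: 3 + 9 = 12
Shortest: 12 ms.

12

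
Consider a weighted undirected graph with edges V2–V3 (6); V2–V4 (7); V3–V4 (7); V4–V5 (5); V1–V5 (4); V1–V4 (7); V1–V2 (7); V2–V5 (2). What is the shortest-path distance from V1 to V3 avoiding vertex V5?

13

Routes from V1 to V3 avoiding V5:
V1 -> V2 -> V3: 7 + 6 = 13
V1 -> V4 -> V3: 7 + 7 = 14
V1 -> V4 -> V2 -> V3: 7 + 7 + 6 = 20
V1 -> V2 -> V4 -> V3: 7 + 7 + 7 = 21
Best route has total 13.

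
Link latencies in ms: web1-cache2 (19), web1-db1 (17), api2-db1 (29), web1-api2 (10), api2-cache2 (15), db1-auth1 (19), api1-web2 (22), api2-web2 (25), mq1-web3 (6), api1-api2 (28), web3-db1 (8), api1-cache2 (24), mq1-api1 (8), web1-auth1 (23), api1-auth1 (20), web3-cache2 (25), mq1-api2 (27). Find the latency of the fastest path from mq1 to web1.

31

Comparing a few candidate routes:
mq1→web3→db1→web1: 6 + 8 + 17 = 31
mq1→api1→api2→web1: 8 + 28 + 10 = 46
mq1→api1→cache2→web1: 8 + 24 + 19 = 51
mq1→web3→cache2→web1: 6 + 25 + 19 = 50
mq1→api2→web1: 27 + 10 = 37
Shortest: 31 ms.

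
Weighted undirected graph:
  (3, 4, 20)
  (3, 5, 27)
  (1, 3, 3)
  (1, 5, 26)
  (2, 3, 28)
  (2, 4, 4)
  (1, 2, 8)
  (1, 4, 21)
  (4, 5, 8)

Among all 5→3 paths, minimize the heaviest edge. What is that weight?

8

A few of the 5→3 routes:
5 → 4 → 2 → 1 → 3: max(8, 4, 8, 3) = 8
5 → 1 → 3: max(26, 3) = 26
5 → 4 → 3: max(8, 20) = 20
5 → 4 → 1 → 3: max(8, 21, 3) = 21
5 → 1 → 4 → 3: max(26, 21, 20) = 26
Best route has worst link 8.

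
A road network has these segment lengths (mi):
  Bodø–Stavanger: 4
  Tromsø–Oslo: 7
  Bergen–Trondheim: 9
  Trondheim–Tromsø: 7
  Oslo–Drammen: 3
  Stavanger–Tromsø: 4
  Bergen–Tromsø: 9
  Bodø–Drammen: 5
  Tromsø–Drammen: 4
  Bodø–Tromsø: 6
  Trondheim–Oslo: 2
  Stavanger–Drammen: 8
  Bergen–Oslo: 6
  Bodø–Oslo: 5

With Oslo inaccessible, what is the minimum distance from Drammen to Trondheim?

Comparing a few candidate routes:
Drammen → Tromsø → Trondheim: 4 + 7 = 11
Drammen → Bodø → Tromsø → Trondheim: 5 + 6 + 7 = 18
Drammen → Stavanger → Tromsø → Trondheim: 8 + 4 + 7 = 19
Shortest: 11 mi.

11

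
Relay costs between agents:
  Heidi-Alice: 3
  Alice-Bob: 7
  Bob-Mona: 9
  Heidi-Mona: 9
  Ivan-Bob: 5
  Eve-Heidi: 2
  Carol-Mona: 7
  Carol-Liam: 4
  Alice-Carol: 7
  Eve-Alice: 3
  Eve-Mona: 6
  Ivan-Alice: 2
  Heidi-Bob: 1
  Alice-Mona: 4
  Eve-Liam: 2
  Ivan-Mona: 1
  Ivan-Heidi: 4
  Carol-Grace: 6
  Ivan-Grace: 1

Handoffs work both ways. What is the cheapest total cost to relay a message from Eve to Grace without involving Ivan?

Some routes from Eve to Grace avoiding Ivan:
Eve - Heidi - Alice - Carol - Grace: 2 + 3 + 7 + 6 = 18
Eve - Alice - Mona - Carol - Grace: 3 + 4 + 7 + 6 = 20
Eve - Heidi - Alice - Mona - Carol - Grace: 2 + 3 + 4 + 7 + 6 = 22
Eve - Mona - Carol - Grace: 6 + 7 + 6 = 19
Eve - Liam - Carol - Grace: 2 + 4 + 6 = 12
Eve - Alice - Carol - Grace: 3 + 7 + 6 = 16
The minimum is 12.

12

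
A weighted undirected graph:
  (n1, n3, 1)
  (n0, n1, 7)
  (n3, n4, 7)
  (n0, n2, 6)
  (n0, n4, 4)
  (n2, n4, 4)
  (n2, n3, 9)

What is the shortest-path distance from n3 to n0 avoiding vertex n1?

Routes from n3 to n0 avoiding n1:
n3 → n2 → n0: 9 + 6 = 15
n3 → n4 → n2 → n0: 7 + 4 + 6 = 17
n3 → n2 → n4 → n0: 9 + 4 + 4 = 17
n3 → n4 → n0: 7 + 4 = 11
Shortest: 11.

11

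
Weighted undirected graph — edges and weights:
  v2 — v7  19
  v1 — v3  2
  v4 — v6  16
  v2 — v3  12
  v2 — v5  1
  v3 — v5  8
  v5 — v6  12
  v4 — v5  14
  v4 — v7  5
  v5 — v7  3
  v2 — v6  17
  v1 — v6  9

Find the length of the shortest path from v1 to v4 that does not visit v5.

Routes from v1 to v4 avoiding v5:
v1 -> v3 -> v2 -> v6 -> v4: 2 + 12 + 17 + 16 = 47
v1 -> v3 -> v2 -> v7 -> v4: 2 + 12 + 19 + 5 = 38
v1 -> v6 -> v2 -> v7 -> v4: 9 + 17 + 19 + 5 = 50
v1 -> v6 -> v4: 9 + 16 = 25
The minimum is 25.

25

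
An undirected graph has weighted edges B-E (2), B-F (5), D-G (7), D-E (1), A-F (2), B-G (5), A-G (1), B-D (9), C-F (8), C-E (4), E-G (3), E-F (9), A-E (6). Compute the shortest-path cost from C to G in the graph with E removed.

Paths from C to G avoiding E:
C → F → B → G: 8 + 5 + 5 = 18
C → F → B → D → G: 8 + 5 + 9 + 7 = 29
C → F → A → G: 8 + 2 + 1 = 11
Best route has total 11.

11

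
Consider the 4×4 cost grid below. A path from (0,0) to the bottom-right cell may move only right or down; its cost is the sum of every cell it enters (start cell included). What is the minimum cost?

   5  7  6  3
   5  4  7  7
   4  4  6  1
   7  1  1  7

27

Best path: [0,0] -> [1,0] -> [1,1] -> [2,1] -> [3,1] -> [3,2] -> [3,3]
Cost: 5 + 5 + 4 + 4 + 1 + 1 + 7 = 27
(Top row then right column would cost 36.)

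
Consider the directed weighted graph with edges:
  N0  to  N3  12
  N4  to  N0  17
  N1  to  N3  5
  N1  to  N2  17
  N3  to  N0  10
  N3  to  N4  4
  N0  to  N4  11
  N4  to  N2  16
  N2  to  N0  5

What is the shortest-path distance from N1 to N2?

Paths from N1 to N2:
N1→N3→N0→N4→N2: 5 + 10 + 11 + 16 = 42
N1→N3→N4→N2: 5 + 4 + 16 = 25
N1→N2: 17
Shortest: 17.

17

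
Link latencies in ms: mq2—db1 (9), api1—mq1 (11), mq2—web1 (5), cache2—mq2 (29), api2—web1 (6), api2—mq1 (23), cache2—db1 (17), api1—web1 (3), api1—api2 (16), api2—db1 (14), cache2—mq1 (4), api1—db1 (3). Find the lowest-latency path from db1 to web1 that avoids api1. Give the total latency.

Comparing a few candidate routes:
db1-api2-web1: 14 + 6 = 20
db1-cache2-mq2-web1: 17 + 29 + 5 = 51
db1-mq2-web1: 9 + 5 = 14
db1-cache2-mq1-api2-web1: 17 + 4 + 23 + 6 = 50
Shortest: 14 ms.

14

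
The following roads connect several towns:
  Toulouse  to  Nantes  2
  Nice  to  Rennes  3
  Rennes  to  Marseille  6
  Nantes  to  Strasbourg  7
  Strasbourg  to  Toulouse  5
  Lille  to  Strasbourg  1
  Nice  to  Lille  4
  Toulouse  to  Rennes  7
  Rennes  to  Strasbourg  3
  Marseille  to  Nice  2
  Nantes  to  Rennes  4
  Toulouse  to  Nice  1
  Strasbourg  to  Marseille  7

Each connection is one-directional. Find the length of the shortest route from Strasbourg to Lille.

Comparing a few candidate routes:
Strasbourg→Marseille→Nice→Lille: 7 + 2 + 4 = 13
Strasbourg→Toulouse→Nantes→Rennes→Marseille→Nice→Lille: 5 + 2 + 4 + 6 + 2 + 4 = 23
Strasbourg→Toulouse→Nice→Lille: 5 + 1 + 4 = 10
The minimum is 10.

10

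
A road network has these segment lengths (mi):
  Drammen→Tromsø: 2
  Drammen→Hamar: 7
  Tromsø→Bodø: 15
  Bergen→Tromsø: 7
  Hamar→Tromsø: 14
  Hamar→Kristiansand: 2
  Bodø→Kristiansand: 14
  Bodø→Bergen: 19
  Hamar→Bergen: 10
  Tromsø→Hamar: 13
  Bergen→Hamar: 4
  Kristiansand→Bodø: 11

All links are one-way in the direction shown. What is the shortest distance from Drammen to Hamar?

Routes from Drammen to Hamar:
Drammen→Tromsø→Hamar: 2 + 13 = 15
Drammen→Tromsø→Bodø→Bergen→Hamar: 2 + 15 + 19 + 4 = 40
Drammen→Hamar: 7
The minimum is 7 mi.

7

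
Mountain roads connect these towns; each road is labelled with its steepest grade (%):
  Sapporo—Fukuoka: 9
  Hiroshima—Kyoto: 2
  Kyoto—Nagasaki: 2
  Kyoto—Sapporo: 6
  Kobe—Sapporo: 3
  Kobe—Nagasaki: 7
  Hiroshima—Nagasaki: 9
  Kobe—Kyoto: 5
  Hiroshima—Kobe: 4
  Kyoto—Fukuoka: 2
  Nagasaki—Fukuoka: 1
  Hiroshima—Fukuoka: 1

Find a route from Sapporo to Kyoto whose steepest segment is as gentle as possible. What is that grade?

4

A few of the Sapporo→Kyoto routes:
Sapporo -> Kobe -> Hiroshima -> Fukuoka -> Nagasaki -> Kyoto: max(3, 4, 1, 1, 2) = 4
Sapporo -> Kobe -> Kyoto: max(3, 5) = 5
Sapporo -> Kobe -> Hiroshima -> Kyoto: max(3, 4, 2) = 4
Sapporo -> Kobe -> Hiroshima -> Fukuoka -> Kyoto: max(3, 4, 1, 2) = 4
Smallest bottleneck: 4%.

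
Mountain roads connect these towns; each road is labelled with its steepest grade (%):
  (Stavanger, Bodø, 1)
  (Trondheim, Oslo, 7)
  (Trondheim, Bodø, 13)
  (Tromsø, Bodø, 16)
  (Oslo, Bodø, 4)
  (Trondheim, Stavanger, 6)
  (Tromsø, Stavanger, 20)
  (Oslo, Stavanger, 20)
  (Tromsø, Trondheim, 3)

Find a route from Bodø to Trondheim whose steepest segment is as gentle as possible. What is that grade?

Comparing a few candidate routes:
Bodø → Trondheim: max(13) = 13
Bodø → Stavanger → Trondheim: max(1, 6) = 6
Bodø → Oslo → Trondheim: max(4, 7) = 7
Best route has worst link 6%.

6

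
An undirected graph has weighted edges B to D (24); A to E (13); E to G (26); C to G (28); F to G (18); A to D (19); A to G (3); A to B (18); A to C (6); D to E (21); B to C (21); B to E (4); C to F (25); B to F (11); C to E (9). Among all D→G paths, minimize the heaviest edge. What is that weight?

19

Checking several routes:
D -> A -> E -> B -> F -> G: max(19, 13, 4, 11, 18) = 19
D -> A -> B -> F -> G: max(19, 18, 11, 18) = 19
D -> A -> C -> E -> B -> F -> G: max(19, 6, 9, 4, 11, 18) = 19
D -> A -> G: max(19, 3) = 19
D -> A -> E -> C -> B -> F -> G: max(19, 13, 9, 21, 11, 18) = 21
Smallest bottleneck: 19.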